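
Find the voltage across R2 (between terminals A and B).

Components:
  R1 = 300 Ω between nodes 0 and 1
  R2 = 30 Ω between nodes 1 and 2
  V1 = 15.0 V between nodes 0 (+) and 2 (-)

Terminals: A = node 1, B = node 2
R1 and R2 are in series across V1 (node 0 → node 1 → node 2), and the output A–B is taken across R2, so this is a voltage divider.
Series current: I = V1/(R1 + R2) = 15/(300 + 30) = 15/330 = 0.04545 A
V_R2 = I × R2 = V1 × R2/(R1 + R2) = 15 × 30/330 = 1.364 V

Final answer: 1.364 V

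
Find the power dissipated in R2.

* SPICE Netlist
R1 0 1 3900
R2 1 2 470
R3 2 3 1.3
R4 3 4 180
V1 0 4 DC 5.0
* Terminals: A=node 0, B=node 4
Nodal analysis, taking node 4 as the 0 V reference.
Source V1 fixes V_0 = 5 V.
KCL at each unknown node (sum of currents leaving = 0; resistances in Ω):
  Node 1: (V_1 - 5)/3900 + (V_1 - V_2)/470 = 0
  Node 2: (V_2 - V_1)/470 + (V_2 - V_3)/1.3 = 0
  Node 3: (V_3 - V_2)/1.3 + (V_3 - 0)/180 = 0
Collecting terms (coefficients in siemens):
  0.002384·V_1 - 0.002128·V_2 = 0.001282
  0.7714·V_2 - 0.002128·V_1 - 0.7692·V_3 = 0
  0.7748·V_3 - 0.7692·V_2 = 0
Solving these 3 simultaneous equations (Gaussian elimination) gives:
  V_1 = 0.7155 V, V_2 = 0.1992 V, V_3 = 0.1977 V
I_R2 = (V_1 - V_2)/R2 = (0.7155 - 0.1992)/470 = 0.001099 A
P_R2 = I_R2² × R2 = (0.001099)² × 470 = 0.0005672 W

Final answer: 0.0005672 W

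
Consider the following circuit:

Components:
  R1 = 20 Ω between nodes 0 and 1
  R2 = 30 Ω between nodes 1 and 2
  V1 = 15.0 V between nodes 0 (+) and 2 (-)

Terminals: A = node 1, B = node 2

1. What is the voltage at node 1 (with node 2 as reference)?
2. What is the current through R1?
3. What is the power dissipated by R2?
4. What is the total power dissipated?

Nodal analysis, taking node 2 as the 0 V reference.
Source V1 fixes V_0 = 15 V.
KCL at each unknown node (sum of currents leaving = 0; resistances in Ω):
  Node 1: (V_1 - 15)/20 + (V_1 - 0)/30 = 0
Collecting terms: 0.08333 × V_1 = 0.75  =>  V_1 = 9 V
Part 1:
  Read off the nodal solution: V_1 = 9 V
Part 2:
  I_R1 = (V_0 - V_1)/R1 = (15 - 9)/20 = 0.3 A
  Magnitude: I_R1 = 0.3 A
Part 3:
  I_R2 = (V_1 - V_2)/R2 = (9 - 0)/30 = 0.3 A
  P_R2 = I_R2² × R2 = (0.3)² × 30 = 2.7 W
Part 4:
  Power in each resistor, P = (ΔV)²/R:
    P_R1 = (15 - 9)²/20 = 1.8 W
    P_R2 = (9 - 0)²/30 = 2.7 W
  P_total = P_R1 + P_R2 = 4.5 W

Final answers:
1. V_1 = 9 V
2. I_R1 = 0.3 A
3. P_R2 = 2.7 W
4. P_total = 4.5 W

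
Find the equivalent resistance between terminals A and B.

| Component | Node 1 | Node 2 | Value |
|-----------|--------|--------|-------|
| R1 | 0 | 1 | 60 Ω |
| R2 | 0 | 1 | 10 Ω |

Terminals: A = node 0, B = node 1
Reduce the network between node 0 (A) and node 1 (B) by series/parallel combination:
  Rp1 = R1 ‖ R2 (parallel, both between nodes 0 and 1) = 1/(1/60 + 1/10) = 8.571 Ω
R_eq = 8.571 Ω

Final answer: 8.571 Ω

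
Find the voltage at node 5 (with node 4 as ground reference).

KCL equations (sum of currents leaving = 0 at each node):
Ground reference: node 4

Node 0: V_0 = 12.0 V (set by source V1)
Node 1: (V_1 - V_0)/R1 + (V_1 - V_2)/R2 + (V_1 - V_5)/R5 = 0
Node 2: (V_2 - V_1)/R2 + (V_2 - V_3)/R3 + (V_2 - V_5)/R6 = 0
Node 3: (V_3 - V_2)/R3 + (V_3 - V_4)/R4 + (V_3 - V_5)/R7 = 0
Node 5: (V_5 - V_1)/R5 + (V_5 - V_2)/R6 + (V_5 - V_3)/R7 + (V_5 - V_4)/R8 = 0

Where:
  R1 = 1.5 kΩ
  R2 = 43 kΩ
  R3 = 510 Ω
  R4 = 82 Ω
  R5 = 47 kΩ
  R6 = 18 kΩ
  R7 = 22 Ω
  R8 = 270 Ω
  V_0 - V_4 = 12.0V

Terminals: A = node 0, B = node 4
Nodal analysis, taking node 4 as the 0 V reference.
Source V1 fixes V_0 = 12 V.
KCL at each unknown node (sum of currents leaving = 0; resistances in Ω):
  Node 1: (V_1 - 12)/1500 + (V_1 - V_2)/43000 + (V_1 - V_5)/47000 = 0
  Node 2: (V_2 - V_1)/43000 + (V_2 - V_3)/510 + (V_2 - V_5)/18000 = 0
  Node 3: (V_3 - V_2)/510 + (V_3 - 0)/82 + (V_3 - V_5)/22 = 0
  Node 5: (V_5 - V_1)/47000 + (V_5 - V_2)/18000 + (V_5 - V_3)/22 + (V_5 - 0)/270 = 0
Collecting terms (coefficients in siemens):
  0.0007112·V_1 - 0.00002326·V_2 - 0.00002128·V_5 = 0.008
  0.00204·V_2 - 0.00002326·V_1 - 0.001961·V_3 - 0.00005556·V_5 = 0
  0.05961·V_3 - 0.001961·V_2 - 0.04545·V_5 = 0
  0.04924·V_5 - 0.00002128·V_1 - 0.00005556·V_2 - 0.04545·V_3 = 0
Solving these 4 simultaneous equations (Gaussian elimination) gives:
  V_1 = 11.25 V, V_2 = 0.1587 V, V_3 = 0.03062 V, V_5 = 0.03331 V
The requested potential is V_5 = 0.03331 V.

Final answer: V_5 = 0.03331 V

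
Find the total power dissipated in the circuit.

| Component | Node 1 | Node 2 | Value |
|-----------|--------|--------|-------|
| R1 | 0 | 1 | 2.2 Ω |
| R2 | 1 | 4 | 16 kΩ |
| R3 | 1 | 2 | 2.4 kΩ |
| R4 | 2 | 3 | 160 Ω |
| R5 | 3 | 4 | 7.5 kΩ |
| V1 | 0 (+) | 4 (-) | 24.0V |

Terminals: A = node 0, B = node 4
Nodal analysis, taking node 4 as the 0 V reference.
Source V1 fixes V_0 = 24 V.
KCL at each unknown node (sum of currents leaving = 0; resistances in Ω):
  Node 1: (V_1 - 24)/2.2 + (V_1 - 0)/16000 + (V_1 - V_2)/2400 = 0
  Node 2: (V_2 - V_1)/2400 + (V_2 - V_3)/160 = 0
  Node 3: (V_3 - V_2)/160 + (V_3 - 0)/7500 = 0
Collecting terms (coefficients in siemens):
  0.455·V_1 - 0.0004167·V_2 = 10.91
  0.006667·V_2 - 0.0004167·V_1 - 0.00625·V_3 = 0
  0.006383·V_3 - 0.00625·V_2 = 0
Solving these 3 simultaneous equations (Gaussian elimination) gives:
  V_1 = 23.99 V, V_2 = 18.27 V, V_3 = 17.89 V
Power in each resistor, P = (ΔV)²/R:
  P_R1 = (24 - 23.99)²/2.2 = 0.00003319 W
  P_R2 = (23.99 - 0)²/16000 = 0.03597 W
  P_R3 = (23.99 - 18.27)²/2400 = 0.01365 W
  P_R4 = (18.27 - 17.89)²/160 = 0.00091 W
  P_R5 = (17.89 - 0)²/7500 = 0.04266 W
P_total = P_R1 + P_R2 + P_R3 + P_R4 + P_R5 = 0.09322 W

Final answer: 0.09322 W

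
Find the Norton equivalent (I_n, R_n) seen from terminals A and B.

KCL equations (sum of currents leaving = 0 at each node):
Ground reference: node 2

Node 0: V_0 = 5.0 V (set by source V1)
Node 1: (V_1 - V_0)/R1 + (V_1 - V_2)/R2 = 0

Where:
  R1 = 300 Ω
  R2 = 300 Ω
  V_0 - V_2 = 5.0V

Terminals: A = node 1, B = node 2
Find the Thévenin equivalent first; then I_n = V_th/R_th and R_n = R_th.
Step 1 — V_th is the open-circuit voltage V_A - V_B (nothing connected across the terminals).
Nodal analysis, taking node 2 as the 0 V reference.
Source V1 fixes V_0 = 5 V.
KCL at each unknown node (sum of currents leaving = 0; resistances in Ω):
  Node 1: (V_1 - 5)/300 + (V_1 - 0)/300 = 0
Collecting terms: 0.006667 × V_1 = 0.01667  =>  V_1 = 2.5 V
V_th = V_1 - V_2 = 2.5 - 0 = 2.5 V
Step 2 — R_th: zero the source — replace V1 by a short circuit (node 2 merges into node 0) — and find the resistance seen between A (node 1) and B (node 0).
Reduce the network between node 1 (A) and node 0 (B) by series/parallel combination:
  Rp1 = R1 ‖ R2 (parallel, both between nodes 0 and 1) = 1/(1/300 + 1/300) = 150 Ω
R_th = 150 Ω
I_n = V_th/R_th = 2.5/150 = 0.01667 A, and R_n = R_th = 150 Ω

Final answer: I_n = 0.01667 A, R_n = 150 Ω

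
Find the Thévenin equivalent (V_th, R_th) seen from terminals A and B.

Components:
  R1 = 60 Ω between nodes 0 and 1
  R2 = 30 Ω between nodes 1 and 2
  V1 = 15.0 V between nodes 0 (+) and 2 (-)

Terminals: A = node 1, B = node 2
Step 1 — V_th is the open-circuit voltage V_A - V_B (nothing connected across the terminals).
Nodal analysis, taking node 2 as the 0 V reference.
Source V1 fixes V_0 = 15 V.
KCL at each unknown node (sum of currents leaving = 0; resistances in Ω):
  Node 1: (V_1 - 15)/60 + (V_1 - 0)/30 = 0
Collecting terms: 0.05 × V_1 = 0.25  =>  V_1 = 5 V
V_th = V_1 - V_2 = 5 - 0 = 5 V
Step 2 — R_th: zero the source — replace V1 by a short circuit (node 2 merges into node 0) — and find the resistance seen between A (node 1) and B (node 0).
Reduce the network between node 1 (A) and node 0 (B) by series/parallel combination:
  Rp1 = R1 ‖ R2 (parallel, both between nodes 0 and 1) = 1/(1/60 + 1/30) = 20 Ω
R_th = 20 Ω

Final answer: V_th = 5 V, R_th = 20 Ω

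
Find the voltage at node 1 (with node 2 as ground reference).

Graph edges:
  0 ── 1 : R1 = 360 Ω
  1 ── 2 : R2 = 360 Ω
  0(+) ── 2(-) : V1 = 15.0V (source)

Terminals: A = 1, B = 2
Nodal analysis, taking node 2 as the 0 V reference.
Source V1 fixes V_0 = 15 V.
KCL at each unknown node (sum of currents leaving = 0; resistances in Ω):
  Node 1: (V_1 - 15)/360 + (V_1 - 0)/360 = 0
Collecting terms: 0.005556 × V_1 = 0.04167  =>  V_1 = 7.5 V
The requested potential is V_1 = 7.5 V.

Final answer: V_1 = 7.5 V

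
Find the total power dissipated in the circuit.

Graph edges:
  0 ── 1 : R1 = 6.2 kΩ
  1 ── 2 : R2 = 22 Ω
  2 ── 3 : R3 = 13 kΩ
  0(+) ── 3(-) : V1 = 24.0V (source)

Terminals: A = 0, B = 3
Nodal analysis, taking node 3 as the 0 V reference.
Source V1 fixes V_0 = 24 V.
KCL at each unknown node (sum of currents leaving = 0; resistances in Ω):
  Node 1: (V_1 - 24)/6200 + (V_1 - V_2)/22 = 0
  Node 2: (V_2 - V_1)/22 + (V_2 - 0)/13000 = 0
Collecting terms (coefficients in siemens):
  0.04562·V_1 - 0.04545·V_2 = 0.003871
  0.04553·V_2 - 0.04545·V_1 = 0
Determinant D = (0.04562)(0.04553) - (-0.04545)(-0.04545) = 0.00001084
V_1 = [(0.003871)(0.04553) - (-0.04545)(0)]/D = 16.26 V
V_2 = [(0.04562)(0) - (0.003871)(-0.04545)]/D = 16.23 V
Power in each resistor, P = (ΔV)²/R:
  P_R1 = (24 - 16.26)²/6200 = 0.009665 W
  P_R2 = (16.26 - 16.23)²/22 = 0.0000343 W
  P_R3 = (16.23 - 0)²/13000 = 0.02027 W
P_total = P_R1 + P_R2 + P_R3 = 0.02997 W

Final answer: 0.02997 W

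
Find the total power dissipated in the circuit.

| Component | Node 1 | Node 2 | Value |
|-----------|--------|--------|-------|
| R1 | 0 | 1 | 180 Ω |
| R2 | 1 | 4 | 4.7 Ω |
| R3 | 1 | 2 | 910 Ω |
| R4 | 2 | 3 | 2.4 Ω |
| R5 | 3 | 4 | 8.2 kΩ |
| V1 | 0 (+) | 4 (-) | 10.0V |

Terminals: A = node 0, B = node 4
Nodal analysis, taking node 4 as the 0 V reference.
Source V1 fixes V_0 = 10 V.
KCL at each unknown node (sum of currents leaving = 0; resistances in Ω):
  Node 1: (V_1 - 10)/180 + (V_1 - 0)/4.7 + (V_1 - V_2)/910 = 0
  Node 2: (V_2 - V_1)/910 + (V_2 - V_3)/2.4 = 0
  Node 3: (V_3 - V_2)/2.4 + (V_3 - 0)/8200 = 0
Collecting terms (coefficients in siemens):
  0.2194·V_1 - 0.001099·V_2 = 0.05556
  0.4178·V_2 - 0.001099·V_1 - 0.4167·V_3 = 0
  0.4168·V_3 - 0.4167·V_2 = 0
Solving these 3 simultaneous equations (Gaussian elimination) gives:
  V_1 = 0.2543 V, V_2 = 0.2289 V, V_3 = 0.2289 V
Power in each resistor, P = (ΔV)²/R:
  P_R1 = (10 - 0.2543)²/180 = 0.5277 W
  P_R2 = (0.2543 - 0)²/4.7 = 0.01376 W
  P_R3 = (0.2543 - 0.2289)²/910 = 0.0000007089 W
  P_R4 = (0.2289 - 0.2289)²/2.4 = 0.00000000187 W
  P_R5 = (0.2289 - 0)²/8200 = 0.000006388 W
P_total = P_R1 + P_R2 + P_R3 + P_R4 + P_R5 = 0.5414 W

Final answer: 0.5414 W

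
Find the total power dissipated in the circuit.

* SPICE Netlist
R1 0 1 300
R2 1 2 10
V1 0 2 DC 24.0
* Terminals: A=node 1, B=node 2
Nodal analysis, taking node 2 as the 0 V reference.
Source V1 fixes V_0 = 24 V.
KCL at each unknown node (sum of currents leaving = 0; resistances in Ω):
  Node 1: (V_1 - 24)/300 + (V_1 - 0)/10 = 0
Collecting terms: 0.1033 × V_1 = 0.08  =>  V_1 = 0.7742 V
Power in each resistor, P = (ΔV)²/R:
  P_R1 = (24 - 0.7742)²/300 = 1.798 W
  P_R2 = (0.7742 - 0)²/10 = 0.05994 W
P_total = P_R1 + P_R2 = 1.858 W

Final answer: 1.858 W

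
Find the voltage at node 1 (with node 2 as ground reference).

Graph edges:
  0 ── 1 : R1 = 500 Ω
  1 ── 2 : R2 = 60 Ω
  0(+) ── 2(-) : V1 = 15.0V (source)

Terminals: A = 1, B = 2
Nodal analysis, taking node 2 as the 0 V reference.
Source V1 fixes V_0 = 15 V.
KCL at each unknown node (sum of currents leaving = 0; resistances in Ω):
  Node 1: (V_1 - 15)/500 + (V_1 - 0)/60 = 0
Collecting terms: 0.01867 × V_1 = 0.03  =>  V_1 = 1.607 V
The requested potential is V_1 = 1.607 V.

Final answer: V_1 = 1.607 V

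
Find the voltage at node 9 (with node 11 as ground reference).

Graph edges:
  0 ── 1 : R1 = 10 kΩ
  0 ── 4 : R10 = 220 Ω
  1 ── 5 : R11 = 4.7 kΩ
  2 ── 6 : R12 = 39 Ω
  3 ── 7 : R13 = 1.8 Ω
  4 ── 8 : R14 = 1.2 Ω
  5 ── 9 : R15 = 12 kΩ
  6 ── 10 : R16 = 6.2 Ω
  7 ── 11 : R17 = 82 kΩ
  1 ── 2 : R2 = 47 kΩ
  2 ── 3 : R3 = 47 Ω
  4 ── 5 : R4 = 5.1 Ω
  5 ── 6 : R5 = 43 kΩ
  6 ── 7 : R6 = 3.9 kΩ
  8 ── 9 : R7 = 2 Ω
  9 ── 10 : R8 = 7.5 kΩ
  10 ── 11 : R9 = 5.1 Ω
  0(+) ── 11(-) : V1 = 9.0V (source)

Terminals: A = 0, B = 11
Nodal analysis, taking node 11 as the 0 V reference.
Source V1 fixes V_0 = 9 V.
KCL at each unknown node (sum of currents leaving = 0; resistances in Ω):
  Node 1: (V_1 - 9)/10000 + (V_1 - V_2)/47000 + (V_1 - V_5)/4700 = 0
  Node 2: (V_2 - V_1)/47000 + (V_2 - V_3)/47 + (V_2 - V_6)/39 = 0
  Node 3: (V_3 - V_2)/47 + (V_3 - V_7)/1.8 = 0
  Node 4: (V_4 - V_5)/5.1 + (V_4 - 9)/220 + (V_4 - V_8)/1.2 = 0
  Node 5: (V_5 - V_4)/5.1 + (V_5 - V_6)/43000 + (V_5 - V_1)/4700 + (V_5 - V_9)/12000 = 0
  Node 6: (V_6 - V_5)/43000 + (V_6 - V_7)/3900 + (V_6 - V_2)/39 + (V_6 - V_10)/6.2 = 0
  Node 7: (V_7 - V_6)/3900 + (V_7 - V_3)/1.8 + (V_7 - 0)/82000 = 0
  Node 8: (V_8 - V_9)/2 + (V_8 - V_4)/1.2 = 0
  Node 9: (V_9 - V_8)/2 + (V_9 - V_10)/7500 + (V_9 - V_5)/12000 = 0
  Node 10: (V_10 - V_9)/7500 + (V_10 - 0)/5.1 + (V_10 - V_6)/6.2 = 0
Collecting terms (coefficients in siemens):
  0.000334·V_1 - 0.00002128·V_2 - 0.0002128·V_5 = 0.0009
  0.04694·V_2 - 0.00002128·V_1 - 0.02128·V_3 - 0.02564·V_6 = 0
  0.5768·V_3 - 0.02128·V_2 - 0.5556·V_7 = 0
  1.034·V_4 - 0.1961·V_5 - 0.8333·V_8 = 0.04091
  0.1964·V_5 - 0.0002128·V_1 - 0.1961·V_4 - 0.00002326·V_6 - 0.00008333·V_9 = 0
  0.1872·V_6 - 0.02564·V_2 - 0.00002326·V_5 - 0.0002564·V_7 - 0.1613·V_10 = 0
  0.5558·V_7 - 0.5556·V_3 - 0.0002564·V_6 = 0
  1.333·V_8 - 0.8333·V_4 - 0.5·V_9 = 0
  0.5002·V_9 - 0.00008333·V_5 - 0.5·V_8 - 0.0001333·V_10 = 0
  0.3575·V_10 - 0.1613·V_6 - 0.0001333·V_9 = 0
Solving these 10 simultaneous equations (Gaussian elimination) gives:
  V_1 = 8.223 V, V_2 = 0.01688 V, V_3 = 0.01679 V, V_4 = 8.68 V
  V_5 = 8.679 V, V_6 = 0.01014 V, V_7 = 0.01679 V, V_8 = 8.679 V
  V_9 = 8.676 V, V_10 = 0.007812 V
The requested potential is V_9 = 8.676 V.

Final answer: V_9 = 8.676 V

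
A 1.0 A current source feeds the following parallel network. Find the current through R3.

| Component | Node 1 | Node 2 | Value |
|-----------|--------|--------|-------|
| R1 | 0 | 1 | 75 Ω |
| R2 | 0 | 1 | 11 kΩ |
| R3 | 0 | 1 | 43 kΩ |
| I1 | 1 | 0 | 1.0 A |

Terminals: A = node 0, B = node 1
All resistors sit directly between nodes 0 and 1, so they are in parallel and share one voltage V; the full source current 1 A splits among them.
1/R_par = 1/75 + 1/11000 + 1/43000 = 0.01345 S  =>  R_par = 74.36 Ω
V = I × R_par = 1 × 74.36 = 74.36 V
I_R3 = V/R3 = 74.36/43000 = 0.001729 A

Final answer: 0.001729 A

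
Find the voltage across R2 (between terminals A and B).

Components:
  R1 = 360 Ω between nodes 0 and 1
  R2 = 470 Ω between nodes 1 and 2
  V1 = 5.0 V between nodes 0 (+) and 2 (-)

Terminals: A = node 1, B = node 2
R1 and R2 are in series across V1 (node 0 → node 1 → node 2), and the output A–B is taken across R2, so this is a voltage divider.
Series current: I = V1/(R1 + R2) = 5/(360 + 470) = 5/830 = 0.006024 A
V_R2 = I × R2 = V1 × R2/(R1 + R2) = 5 × 470/830 = 2.831 V

Final answer: 2.831 V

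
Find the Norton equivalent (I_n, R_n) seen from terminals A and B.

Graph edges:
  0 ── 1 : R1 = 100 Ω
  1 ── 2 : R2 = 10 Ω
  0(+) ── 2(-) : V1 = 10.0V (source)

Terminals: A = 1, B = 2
Find the Thévenin equivalent first; then I_n = V_th/R_th and R_n = R_th.
Step 1 — V_th is the open-circuit voltage V_A - V_B (nothing connected across the terminals).
Nodal analysis, taking node 2 as the 0 V reference.
Source V1 fixes V_0 = 10 V.
KCL at each unknown node (sum of currents leaving = 0; resistances in Ω):
  Node 1: (V_1 - 10)/100 + (V_1 - 0)/10 = 0
Collecting terms: 0.11 × V_1 = 0.1  =>  V_1 = 0.9091 V
V_th = V_1 - V_2 = 0.9091 - 0 = 0.9091 V
Step 2 — R_th: zero the source — replace V1 by a short circuit (node 2 merges into node 0) — and find the resistance seen between A (node 1) and B (node 0).
Reduce the network between node 1 (A) and node 0 (B) by series/parallel combination:
  Rp1 = R1 ‖ R2 (parallel, both between nodes 0 and 1) = 1/(1/100 + 1/10) = 9.091 Ω
R_th = 9.091 Ω
I_n = V_th/R_th = 0.9091/9.091 = 0.1 A, and R_n = R_th = 9.091 Ω

Final answer: I_n = 0.1 A, R_n = 9.091 Ω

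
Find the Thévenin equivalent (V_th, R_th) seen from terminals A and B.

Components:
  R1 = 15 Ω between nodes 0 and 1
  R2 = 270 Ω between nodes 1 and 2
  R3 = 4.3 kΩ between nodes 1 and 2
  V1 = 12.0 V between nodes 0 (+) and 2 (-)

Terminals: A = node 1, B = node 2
Step 1 — V_th is the open-circuit voltage V_A - V_B (nothing connected across the terminals).
Nodal analysis, taking node 2 as the 0 V reference.
Source V1 fixes V_0 = 12 V.
KCL at each unknown node (sum of currents leaving = 0; resistances in Ω):
  Node 1: (V_1 - 12)/15 + (V_1 - 0)/270 + (V_1 - 0)/4300 = 0
Collecting terms: 0.0706 × V_1 = 0.8  =>  V_1 = 11.33 V
V_th = V_1 - V_2 = 11.33 - 0 = 11.33 V
Step 2 — R_th: zero the source — replace V1 by a short circuit (node 2 merges into node 0) — and find the resistance seen between A (node 1) and B (node 0).
Reduce the network between node 1 (A) and node 0 (B) by series/parallel combination:
  Rp1 = R1 ‖ R2 ‖ R3 (parallel, all between nodes 0 and 1) = 1/(1/15 + 1/270 + 1/4300) = 14.16 Ω
R_th = 14.16 Ω

Final answer: V_th = 11.33 V, R_th = 14.16 Ω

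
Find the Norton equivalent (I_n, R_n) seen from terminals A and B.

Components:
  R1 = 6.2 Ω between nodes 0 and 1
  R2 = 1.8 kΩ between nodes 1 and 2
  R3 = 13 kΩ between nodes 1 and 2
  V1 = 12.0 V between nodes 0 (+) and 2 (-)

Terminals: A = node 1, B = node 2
Find the Thévenin equivalent first; then I_n = V_th/R_th and R_n = R_th.
Step 1 — V_th is the open-circuit voltage V_A - V_B (nothing connected across the terminals).
Nodal analysis, taking node 2 as the 0 V reference.
Source V1 fixes V_0 = 12 V.
KCL at each unknown node (sum of currents leaving = 0; resistances in Ω):
  Node 1: (V_1 - 12)/6.2 + (V_1 - 0)/1800 + (V_1 - 0)/13000 = 0
Collecting terms: 0.1619 × V_1 = 1.935  =>  V_1 = 11.95 V
V_th = V_1 - V_2 = 11.95 - 0 = 11.95 V
Step 2 — R_th: zero the source — replace V1 by a short circuit (node 2 merges into node 0) — and find the resistance seen between A (node 1) and B (node 0).
Reduce the network between node 1 (A) and node 0 (B) by series/parallel combination:
  Rp1 = R1 ‖ R2 ‖ R3 (parallel, all between nodes 0 and 1) = 1/(1/6.2 + 1/1800 + 1/13000) = 6.176 Ω
R_th = 6.176 Ω
I_n = V_th/R_th = 11.95/6.176 = 1.935 A, and R_n = R_th = 6.176 Ω

Final answer: I_n = 1.935 A, R_n = 6.176 Ω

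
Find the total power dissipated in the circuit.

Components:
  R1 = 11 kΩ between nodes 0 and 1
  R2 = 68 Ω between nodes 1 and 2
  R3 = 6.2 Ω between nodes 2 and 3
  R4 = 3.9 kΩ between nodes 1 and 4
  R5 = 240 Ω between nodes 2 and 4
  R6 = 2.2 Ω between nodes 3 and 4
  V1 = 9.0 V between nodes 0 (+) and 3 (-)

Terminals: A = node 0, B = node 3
Nodal analysis, taking node 3 as the 0 V reference.
Source V1 fixes V_0 = 9 V.
KCL at each unknown node (sum of currents leaving = 0; resistances in Ω):
  Node 1: (V_1 - 9)/11000 + (V_1 - V_2)/68 + (V_1 - V_4)/3900 = 0
  Node 2: (V_2 - V_1)/68 + (V_2 - 0)/6.2 + (V_2 - V_4)/240 = 0
  Node 4: (V_4 - V_1)/3900 + (V_4 - V_2)/240 + (V_4 - 0)/2.2 = 0
Collecting terms (coefficients in siemens):
  0.01505·V_1 - 0.01471·V_2 - 0.0002564·V_4 = 0.0008182
  0.1802·V_2 - 0.01471·V_1 - 0.004167·V_4 = 0
  0.459·V_4 - 0.0002564·V_1 - 0.004167·V_2 = 0
Solving these 3 simultaneous equations (Gaussian elimination) gives:
  V_1 = 0.05907 V, V_2 = 0.004823 V, V_4 = 0.00007678 V
Power in each resistor, P = (ΔV)²/R:
  P_R1 = (9 - 0.05907)²/11000 = 0.007267 W
  P_R2 = (0.05907 - 0.004823)²/68 = 0.00004327 W
  P_R3 = (0.004823 - 0)²/6.2 = 0.000003752 W
  P_R4 = (0.05907 - 0.00007678)²/3900 = 0.0000008922 W
  P_R5 = (0.004823 - 0.00007678)²/240 = 0.00000009386 W
  P_R6 = (0 - 0.00007678)²/2.2 = 0.00000000268 W
P_total = P_R1 + P_R2 + P_R3 + P_R4 + P_R5 + P_R6 = 0.007315 W

Final answer: 0.007315 W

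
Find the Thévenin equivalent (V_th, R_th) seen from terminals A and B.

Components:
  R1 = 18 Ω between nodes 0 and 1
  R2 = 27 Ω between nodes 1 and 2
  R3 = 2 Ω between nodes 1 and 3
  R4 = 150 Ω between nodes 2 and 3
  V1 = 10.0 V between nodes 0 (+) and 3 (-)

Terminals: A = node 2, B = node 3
Step 1 — V_th is the open-circuit voltage V_A - V_B (nothing connected across the terminals).
Nodal analysis, taking node 3 as the 0 V reference.
Source V1 fixes V_0 = 10 V.
KCL at each unknown node (sum of currents leaving = 0; resistances in Ω):
  Node 1: (V_1 - 10)/18 + (V_1 - V_2)/27 + (V_1 - 0)/2 = 0
  Node 2: (V_2 - V_1)/27 + (V_2 - 0)/150 = 0
Collecting terms (coefficients in siemens):
  0.5926·V_1 - 0.03704·V_2 = 0.5556
  0.0437·V_2 - 0.03704·V_1 = 0
Determinant D = (0.5926)(0.0437) - (-0.03704)(-0.03704) = 0.02453
V_1 = [(0.5556)(0.0437) - (-0.03704)(0)]/D = 0.9899 V
V_2 = [(0.5926)(0) - (0.5556)(-0.03704)]/D = 0.8389 V
V_th = V_2 - V_3 = 0.8389 - 0 = 0.8389 V
Step 2 — R_th: zero the source — replace V1 by a short circuit (node 3 merges into node 0) — and find the resistance seen between A (node 2) and B (node 0).
Reduce the network between node 2 (A) and node 0 (B) by series/parallel combination:
  Rp1 = R1 ‖ R3 (parallel, both between nodes 0 and 1) = 1/(1/18 + 1/2) = 1.8 Ω
  Rs1 = R2 + Rp1 (series, joined only at node 1) = 27 + 1.8 = 28.8 Ω
  Rp2 = R4 ‖ Rs1 (parallel, both between nodes 0 and 2) = 1/(1/150 + 1/28.8) = 24.16 Ω
R_th = 24.16 Ω

Final answer: V_th = 0.8389 V, R_th = 24.16 Ω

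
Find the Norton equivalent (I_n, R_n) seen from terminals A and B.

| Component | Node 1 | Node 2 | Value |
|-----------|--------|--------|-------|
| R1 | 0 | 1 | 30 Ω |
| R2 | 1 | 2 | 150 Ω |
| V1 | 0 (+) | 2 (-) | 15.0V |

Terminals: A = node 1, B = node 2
Find the Thévenin equivalent first; then I_n = V_th/R_th and R_n = R_th.
Step 1 — V_th is the open-circuit voltage V_A - V_B (nothing connected across the terminals).
Nodal analysis, taking node 2 as the 0 V reference.
Source V1 fixes V_0 = 15 V.
KCL at each unknown node (sum of currents leaving = 0; resistances in Ω):
  Node 1: (V_1 - 15)/30 + (V_1 - 0)/150 = 0
Collecting terms: 0.04 × V_1 = 0.5  =>  V_1 = 12.5 V
V_th = V_1 - V_2 = 12.5 - 0 = 12.5 V
Step 2 — R_th: zero the source — replace V1 by a short circuit (node 2 merges into node 0) — and find the resistance seen between A (node 1) and B (node 0).
Reduce the network between node 1 (A) and node 0 (B) by series/parallel combination:
  Rp1 = R1 ‖ R2 (parallel, both between nodes 0 and 1) = 1/(1/30 + 1/150) = 25 Ω
R_th = 25 Ω
I_n = V_th/R_th = 12.5/25 = 0.5 A, and R_n = R_th = 25 Ω

Final answer: I_n = 0.5 A, R_n = 25 Ω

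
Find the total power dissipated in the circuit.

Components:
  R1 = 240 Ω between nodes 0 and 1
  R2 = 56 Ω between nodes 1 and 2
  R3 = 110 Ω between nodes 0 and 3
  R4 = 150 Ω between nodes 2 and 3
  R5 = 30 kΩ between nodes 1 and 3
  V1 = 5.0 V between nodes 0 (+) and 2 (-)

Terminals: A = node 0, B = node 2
Nodal analysis, taking node 2 as the 0 V reference.
Source V1 fixes V_0 = 5 V.
KCL at each unknown node (sum of currents leaving = 0; resistances in Ω):
  Node 1: (V_1 - 5)/240 + (V_1 - 0)/56 + (V_1 - V_3)/30000 = 0
  Node 3: (V_3 - 5)/110 + (V_3 - 0)/150 + (V_3 - V_1)/30000 = 0
Collecting terms (coefficients in siemens):
  0.02206·V_1 - 0.00003333·V_3 = 0.02083
  0.01579·V_3 - 0.00003333·V_1 = 0.04545
Determinant D = (0.02206)(0.01579) - (-0.00003333)(-0.00003333) = 0.0003483
V_1 = [(0.02083)(0.01579) - (-0.00003333)(0.04545)]/D = 0.9489 V
V_3 = [(0.02206)(0.04545) - (0.02083)(-0.00003333)]/D = 2.881 V
Power in each resistor, P = (ΔV)²/R:
  P_R1 = (5 - 0.9489)²/240 = 0.06838 W
  P_R2 = (0.9489 - 0)²/56 = 0.01608 W
  P_R3 = (5 - 2.881)²/110 = 0.04084 W
  P_R4 = (0 - 2.881)²/150 = 0.05532 W
  P_R5 = (0.9489 - 2.881)²/30000 = 0.0001244 W
P_total = P_R1 + P_R2 + P_R3 + P_R4 + P_R5 = 0.1807 W

Final answer: 0.1807 W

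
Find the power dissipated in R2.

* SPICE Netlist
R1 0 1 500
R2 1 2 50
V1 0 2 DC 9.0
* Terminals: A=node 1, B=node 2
Nodal analysis, taking node 2 as the 0 V reference.
Source V1 fixes V_0 = 9 V.
KCL at each unknown node (sum of currents leaving = 0; resistances in Ω):
  Node 1: (V_1 - 9)/500 + (V_1 - 0)/50 = 0
Collecting terms: 0.022 × V_1 = 0.018  =>  V_1 = 0.8182 V
I_R2 = (V_1 - V_2)/R2 = (0.8182 - 0)/50 = 0.01636 A
P_R2 = I_R2² × R2 = (0.01636)² × 50 = 0.01339 W

Final answer: 0.01339 W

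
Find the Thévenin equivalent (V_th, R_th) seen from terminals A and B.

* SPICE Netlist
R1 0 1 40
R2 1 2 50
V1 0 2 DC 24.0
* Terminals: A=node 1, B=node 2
Step 1 — V_th is the open-circuit voltage V_A - V_B (nothing connected across the terminals).
Nodal analysis, taking node 2 as the 0 V reference.
Source V1 fixes V_0 = 24 V.
KCL at each unknown node (sum of currents leaving = 0; resistances in Ω):
  Node 1: (V_1 - 24)/40 + (V_1 - 0)/50 = 0
Collecting terms: 0.045 × V_1 = 0.6  =>  V_1 = 13.33 V
V_th = V_1 - V_2 = 13.33 - 0 = 13.33 V
Step 2 — R_th: zero the source — replace V1 by a short circuit (node 2 merges into node 0) — and find the resistance seen between A (node 1) and B (node 0).
Reduce the network between node 1 (A) and node 0 (B) by series/parallel combination:
  Rp1 = R1 ‖ R2 (parallel, both between nodes 0 and 1) = 1/(1/40 + 1/50) = 22.22 Ω
R_th = 22.22 Ω

Final answer: V_th = 13.33 V, R_th = 22.22 Ω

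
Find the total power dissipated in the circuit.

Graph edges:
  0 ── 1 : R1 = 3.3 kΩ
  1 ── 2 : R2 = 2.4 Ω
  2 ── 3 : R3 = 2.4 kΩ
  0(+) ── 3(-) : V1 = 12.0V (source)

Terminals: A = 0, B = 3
Nodal analysis, taking node 3 as the 0 V reference.
Source V1 fixes V_0 = 12 V.
KCL at each unknown node (sum of currents leaving = 0; resistances in Ω):
  Node 1: (V_1 - 12)/3300 + (V_1 - V_2)/2.4 = 0
  Node 2: (V_2 - V_1)/2.4 + (V_2 - 0)/2400 = 0
Collecting terms (coefficients in siemens):
  0.417·V_1 - 0.4167·V_2 = 0.003636
  0.4171·V_2 - 0.4167·V_1 = 0
Determinant D = (0.417)(0.4171) - (-0.4167)(-0.4167) = 0.0003
V_1 = [(0.003636)(0.4171) - (-0.4167)(0)]/D = 5.056 V
V_2 = [(0.417)(0) - (0.003636)(-0.4167)]/D = 5.051 V
Power in each resistor, P = (ΔV)²/R:
  P_R1 = (12 - 5.056)²/3300 = 0.01461 W
  P_R2 = (5.056 - 5.051)²/2.4 = 0.00001063 W
  P_R3 = (5.051 - 0)²/2400 = 0.01063 W
P_total = P_R1 + P_R2 + P_R3 = 0.02525 W

Final answer: 0.02525 W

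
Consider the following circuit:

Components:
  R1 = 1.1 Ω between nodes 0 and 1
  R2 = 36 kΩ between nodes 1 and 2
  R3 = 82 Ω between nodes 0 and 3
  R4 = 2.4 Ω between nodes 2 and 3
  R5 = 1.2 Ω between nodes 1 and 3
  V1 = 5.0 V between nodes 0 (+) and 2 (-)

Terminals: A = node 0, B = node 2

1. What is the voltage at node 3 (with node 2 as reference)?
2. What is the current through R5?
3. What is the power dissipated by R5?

Nodal analysis, taking node 2 as the 0 V reference.
Source V1 fixes V_0 = 5 V.
KCL at each unknown node (sum of currents leaving = 0; resistances in Ω):
  Node 1: (V_1 - 5)/1.1 + (V_1 - 0)/36000 + (V_1 - V_3)/1.2 = 0
  Node 3: (V_3 - 5)/82 + (V_3 - 0)/2.4 + (V_3 - V_1)/1.2 = 0
Collecting terms (coefficients in siemens):
  1.742·V_1 - 0.8333·V_3 = 4.545
  1.262·V_3 - 0.8333·V_1 = 0.06098
Determinant D = (1.742)(1.262) - (-0.8333)(-0.8333) = 1.505
V_1 = [(4.545)(1.262) - (-0.8333)(0.06098)]/D = 3.846 V
V_3 = [(1.742)(0.06098) - (4.545)(-0.8333)]/D = 2.588 V
Part 1:
  Read off the nodal solution: V_3 = 2.588 V
Part 2:
  I_R5 = (V_1 - V_3)/R5 = (3.846 - 2.588)/1.2 = 1.049 A
  Magnitude: I_R5 = 1.049 A
Part 3:
  I_R5 = (V_1 - V_3)/R5 = (3.846 - 2.588)/1.2 = 1.049 A
  P_R5 = I_R5² × R5 = (1.049)² × 1.2 = 1.32 W

Final answers:
1. V_3 = 2.588 V
2. I_R5 = 1.049 A
3. P_R5 = 1.32 W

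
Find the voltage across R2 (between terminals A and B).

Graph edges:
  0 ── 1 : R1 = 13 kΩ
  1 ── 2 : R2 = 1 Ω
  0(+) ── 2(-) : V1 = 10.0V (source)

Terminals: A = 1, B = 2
R1 and R2 are in series across V1 (node 0 → node 1 → node 2), and the output A–B is taken across R2, so this is a voltage divider.
Series current: I = V1/(R1 + R2) = 10/(13000 + 1) = 10/13000 = 0.0007692 A
V_R2 = I × R2 = V1 × R2/(R1 + R2) = 10 × 1/13000 = 0.0007692 V

Final answer: 0.0007692 V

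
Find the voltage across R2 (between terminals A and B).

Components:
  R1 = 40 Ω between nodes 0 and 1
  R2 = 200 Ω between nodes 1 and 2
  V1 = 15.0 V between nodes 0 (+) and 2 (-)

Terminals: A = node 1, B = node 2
R1 and R2 are in series across V1 (node 0 → node 1 → node 2), and the output A–B is taken across R2, so this is a voltage divider.
Series current: I = V1/(R1 + R2) = 15/(40 + 200) = 15/240 = 0.0625 A
V_R2 = I × R2 = V1 × R2/(R1 + R2) = 15 × 200/240 = 12.5 V

Final answer: 12.5 V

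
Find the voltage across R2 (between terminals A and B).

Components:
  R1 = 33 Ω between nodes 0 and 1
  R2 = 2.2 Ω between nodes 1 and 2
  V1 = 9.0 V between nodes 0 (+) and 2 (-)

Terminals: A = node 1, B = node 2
R1 and R2 are in series across V1 (node 0 → node 1 → node 2), and the output A–B is taken across R2, so this is a voltage divider.
Series current: I = V1/(R1 + R2) = 9/(33 + 2.2) = 9/35.2 = 0.2557 A
V_R2 = I × R2 = V1 × R2/(R1 + R2) = 9 × 2.2/35.2 = 0.5625 V

Final answer: 0.5625 V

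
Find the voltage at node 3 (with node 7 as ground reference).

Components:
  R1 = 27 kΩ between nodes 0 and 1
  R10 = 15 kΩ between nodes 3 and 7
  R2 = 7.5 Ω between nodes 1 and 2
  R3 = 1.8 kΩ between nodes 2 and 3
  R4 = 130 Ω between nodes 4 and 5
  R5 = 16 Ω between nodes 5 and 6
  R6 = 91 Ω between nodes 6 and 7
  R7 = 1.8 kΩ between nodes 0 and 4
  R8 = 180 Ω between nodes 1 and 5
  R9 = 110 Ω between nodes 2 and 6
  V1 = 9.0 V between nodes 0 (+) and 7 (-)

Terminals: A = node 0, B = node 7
Nodal analysis, taking node 7 as the 0 V reference.
Source V1 fixes V_0 = 9 V.
KCL at each unknown node (sum of currents leaving = 0; resistances in Ω):
  Node 1: (V_1 - 9)/27000 + (V_1 - V_2)/7.5 + (V_1 - V_5)/180 = 0
  Node 2: (V_2 - V_1)/7.5 + (V_2 - V_3)/1800 + (V_2 - V_6)/110 = 0
  Node 3: (V_3 - V_2)/1800 + (V_3 - 0)/15000 = 0
  Node 4: (V_4 - V_5)/130 + (V_4 - 9)/1800 = 0
  Node 5: (V_5 - V_4)/130 + (V_5 - V_6)/16 + (V_5 - V_1)/180 = 0
  Node 6: (V_6 - V_5)/16 + (V_6 - 0)/91 + (V_6 - V_2)/110 = 0
Collecting terms (coefficients in siemens):
  0.1389·V_1 - 0.1333·V_2 - 0.005556·V_5 = 0.0003333
  0.143·V_2 - 0.1333·V_1 - 0.0005556·V_3 - 0.009091·V_6 = 0
  0.0006222·V_3 - 0.0005556·V_2 = 0
  0.008248·V_4 - 0.007692·V_5 = 0.005
  0.07575·V_5 - 0.005556·V_1 - 0.007692·V_4 - 0.0625·V_6 = 0
  0.08258·V_6 - 0.009091·V_2 - 0.0625·V_5 = 0
Solving these 6 simultaneous equations (Gaussian elimination) gives:
  V_1 = 0.4748 V, V_2 = 0.4716 V, V_3 = 0.4211 V, V_4 = 1.069 V
  V_5 = 0.4958 V, V_6 = 0.4272 V
The requested potential is V_3 = 0.4211 V.

Final answer: V_3 = 0.4211 V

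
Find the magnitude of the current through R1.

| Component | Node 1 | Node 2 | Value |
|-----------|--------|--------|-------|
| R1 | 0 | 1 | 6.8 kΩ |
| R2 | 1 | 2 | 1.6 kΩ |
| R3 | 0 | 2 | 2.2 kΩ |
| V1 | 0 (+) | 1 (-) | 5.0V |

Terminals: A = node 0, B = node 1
Nodal analysis, taking node 1 as the 0 V reference.
Source V1 fixes V_0 = 5 V.
KCL at each unknown node (sum of currents leaving = 0; resistances in Ω):
  Node 2: (V_2 - 0)/1600 + (V_2 - 5)/2200 = 0
Collecting terms: 0.00108 × V_2 = 0.002273  =>  V_2 = 2.105 V
I_R1 = (V_0 - V_1)/R1 = (5 - 0)/6800 = 0.0007353 A
|I_R1| = 0.0007353 A

Final answer: |I_R1| = 0.0007353 A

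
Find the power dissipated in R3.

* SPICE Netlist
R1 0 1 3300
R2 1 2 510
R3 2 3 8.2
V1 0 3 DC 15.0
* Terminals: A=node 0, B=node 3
Nodal analysis, taking node 3 as the 0 V reference.
Source V1 fixes V_0 = 15 V.
KCL at each unknown node (sum of currents leaving = 0; resistances in Ω):
  Node 1: (V_1 - 15)/3300 + (V_1 - V_2)/510 = 0
  Node 2: (V_2 - V_1)/510 + (V_2 - 0)/8.2 = 0
Collecting terms (coefficients in siemens):
  0.002264·V_1 - 0.001961·V_2 = 0.004545
  0.1239·V_2 - 0.001961·V_1 = 0
Determinant D = (0.002264)(0.1239) - (-0.001961)(-0.001961) = 0.0002767
V_1 = [(0.004545)(0.1239) - (-0.001961)(0)]/D = 2.036 V
V_2 = [(0.002264)(0) - (0.004545)(-0.001961)]/D = 0.03221 V
I_R3 = (V_2 - V_3)/R3 = (0.03221 - 0)/8.2 = 0.003929 A
P_R3 = I_R3² × R3 = (0.003929)² × 8.2 = 0.0001266 W

Final answer: 0.0001266 W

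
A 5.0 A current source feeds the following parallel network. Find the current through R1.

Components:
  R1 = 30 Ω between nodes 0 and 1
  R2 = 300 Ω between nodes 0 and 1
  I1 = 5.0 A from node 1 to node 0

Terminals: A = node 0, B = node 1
All resistors sit directly between nodes 0 and 1, so they are in parallel and share one voltage V; the full source current 5 A splits among them.
1/R_par = 1/30 + 1/300 = 0.03667 S  =>  R_par = 27.27 Ω
V = I × R_par = 5 × 27.27 = 136.4 V
I_R1 = V/R1 = 136.4/30 = 4.545 A

Final answer: 4.545 A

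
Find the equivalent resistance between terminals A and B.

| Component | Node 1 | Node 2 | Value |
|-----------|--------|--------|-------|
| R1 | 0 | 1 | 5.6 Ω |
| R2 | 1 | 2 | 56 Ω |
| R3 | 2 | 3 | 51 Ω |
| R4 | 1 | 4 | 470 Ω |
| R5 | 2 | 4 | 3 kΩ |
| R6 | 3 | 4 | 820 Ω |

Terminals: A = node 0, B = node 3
The network is not a plain series/parallel combination. Inject a 1 A test current into terminal A (node 0) and return it from terminal B (node 3); then R_eq = V_A / (1 A).
Nodal analysis, taking node 3 as the 0 V reference.
Current source I_test pushes 1 A into node 0 and draws it out of node 3.
KCL at each unknown node (sum of currents leaving = 0; resistances in Ω):
  Node 0: (V_0 - V_1)/5.6 - 1 = 0
  Node 1: (V_1 - V_0)/5.6 + (V_1 - V_2)/56 + (V_1 - V_4)/470 = 0
  Node 2: (V_2 - V_1)/56 + (V_2 - 0)/51 + (V_2 - V_4)/3000 = 0
  Node 4: (V_4 - V_1)/470 + (V_4 - V_2)/3000 + (V_4 - 0)/820 = 0
Collecting terms (coefficients in siemens):
  0.1786·V_0 - 0.1786·V_1 = 1
  0.1986·V_1 - 0.1786·V_0 - 0.01786·V_2 - 0.002128·V_4 = 0
  0.0378·V_2 - 0.01786·V_1 - 0.0003333·V_4 = 0
  0.003681·V_4 - 0.002128·V_1 - 0.0003333·V_2 = 0
Solving these 4 simultaneous equations (Gaussian elimination) gives:
  V_0 = 104.3 V, V_1 = 98.73 V, V_2 = 47.18 V, V_4 = 61.35 V
R_eq = V_0 / 1 A = 104.3 Ω

Final answer: 104.3 Ω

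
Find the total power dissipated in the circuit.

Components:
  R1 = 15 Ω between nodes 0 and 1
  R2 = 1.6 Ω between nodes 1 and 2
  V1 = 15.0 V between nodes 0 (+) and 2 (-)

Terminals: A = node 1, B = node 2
Nodal analysis, taking node 2 as the 0 V reference.
Source V1 fixes V_0 = 15 V.
KCL at each unknown node (sum of currents leaving = 0; resistances in Ω):
  Node 1: (V_1 - 15)/15 + (V_1 - 0)/1.6 = 0
Collecting terms: 0.6917 × V_1 = 1  =>  V_1 = 1.446 V
Power in each resistor, P = (ΔV)²/R:
  P_R1 = (15 - 1.446)²/15 = 12.25 W
  P_R2 = (1.446 - 0)²/1.6 = 1.306 W
P_total = P_R1 + P_R2 = 13.55 W

Final answer: 13.55 W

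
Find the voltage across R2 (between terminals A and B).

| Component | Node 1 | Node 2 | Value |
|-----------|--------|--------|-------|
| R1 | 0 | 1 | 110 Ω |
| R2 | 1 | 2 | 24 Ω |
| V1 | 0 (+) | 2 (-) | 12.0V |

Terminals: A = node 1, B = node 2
R1 and R2 are in series across V1 (node 0 → node 1 → node 2), and the output A–B is taken across R2, so this is a voltage divider.
Series current: I = V1/(R1 + R2) = 12/(110 + 24) = 12/134 = 0.08955 A
V_R2 = I × R2 = V1 × R2/(R1 + R2) = 12 × 24/134 = 2.149 V

Final answer: 2.149 V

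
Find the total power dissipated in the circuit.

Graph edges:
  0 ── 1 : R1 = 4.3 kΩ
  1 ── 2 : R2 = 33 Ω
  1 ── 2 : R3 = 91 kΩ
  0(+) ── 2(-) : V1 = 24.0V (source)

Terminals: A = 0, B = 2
Nodal analysis, taking node 2 as the 0 V reference.
Source V1 fixes V_0 = 24 V.
KCL at each unknown node (sum of currents leaving = 0; resistances in Ω):
  Node 1: (V_1 - 24)/4300 + (V_1 - 0)/33 + (V_1 - 0)/91000 = 0
Collecting terms: 0.03055 × V_1 = 0.005581  =>  V_1 = 0.1827 V
Power in each resistor, P = (ΔV)²/R:
  P_R1 = (24 - 0.1827)²/4300 = 0.1319 W
  P_R2 = (0.1827 - 0)²/33 = 0.001012 W
  P_R3 = (0.1827 - 0)²/91000 = 0.0000003669 W
P_total = P_R1 + P_R2 + P_R3 = 0.1329 W

Final answer: 0.1329 W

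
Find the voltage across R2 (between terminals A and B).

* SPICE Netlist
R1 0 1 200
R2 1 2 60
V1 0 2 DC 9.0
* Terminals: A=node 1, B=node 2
R1 and R2 are in series across V1 (node 0 → node 1 → node 2), and the output A–B is taken across R2, so this is a voltage divider.
Series current: I = V1/(R1 + R2) = 9/(200 + 60) = 9/260 = 0.03462 A
V_R2 = I × R2 = V1 × R2/(R1 + R2) = 9 × 60/260 = 2.077 V

Final answer: 2.077 V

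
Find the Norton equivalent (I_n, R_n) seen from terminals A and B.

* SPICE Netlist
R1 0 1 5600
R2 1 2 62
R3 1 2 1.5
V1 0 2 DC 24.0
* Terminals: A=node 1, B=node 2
Find the Thévenin equivalent first; then I_n = V_th/R_th and R_n = R_th.
Step 1 — V_th is the open-circuit voltage V_A - V_B (nothing connected across the terminals).
Nodal analysis, taking node 2 as the 0 V reference.
Source V1 fixes V_0 = 24 V.
KCL at each unknown node (sum of currents leaving = 0; resistances in Ω):
  Node 1: (V_1 - 24)/5600 + (V_1 - 0)/62 + (V_1 - 0)/1.5 = 0
Collecting terms: 0.683 × V_1 = 0.004286  =>  V_1 = 0.006275 V
V_th = V_1 - V_2 = 0.006275 - 0 = 0.006275 V
Step 2 — R_th: zero the source — replace V1 by a short circuit (node 2 merges into node 0) — and find the resistance seen between A (node 1) and B (node 0).
Reduce the network between node 1 (A) and node 0 (B) by series/parallel combination:
  Rp1 = R1 ‖ R2 ‖ R3 (parallel, all between nodes 0 and 1) = 1/(1/5600 + 1/62 + 1/1.5) = 1.464 Ω
R_th = 1.464 Ω
I_n = V_th/R_th = 0.006275/1.464 = 0.004286 A, and R_n = R_th = 1.464 Ω

Final answer: I_n = 0.004286 A, R_n = 1.464 Ω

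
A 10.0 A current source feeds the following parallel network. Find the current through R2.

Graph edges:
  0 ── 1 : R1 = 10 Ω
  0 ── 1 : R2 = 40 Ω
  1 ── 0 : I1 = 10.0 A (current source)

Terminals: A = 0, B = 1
All resistors sit directly between nodes 0 and 1, so they are in parallel and share one voltage V; the full source current 10 A splits among them.
1/R_par = 1/10 + 1/40 = 0.125 S  =>  R_par = 8 Ω
V = I × R_par = 10 × 8 = 80 V
I_R2 = V/R2 = 80/40 = 2 A

Final answer: 2 A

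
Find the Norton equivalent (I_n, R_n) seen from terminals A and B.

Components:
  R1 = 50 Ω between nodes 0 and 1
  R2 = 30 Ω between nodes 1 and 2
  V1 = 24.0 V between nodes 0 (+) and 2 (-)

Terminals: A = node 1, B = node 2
Find the Thévenin equivalent first; then I_n = V_th/R_th and R_n = R_th.
Step 1 — V_th is the open-circuit voltage V_A - V_B (nothing connected across the terminals).
Nodal analysis, taking node 2 as the 0 V reference.
Source V1 fixes V_0 = 24 V.
KCL at each unknown node (sum of currents leaving = 0; resistances in Ω):
  Node 1: (V_1 - 24)/50 + (V_1 - 0)/30 = 0
Collecting terms: 0.05333 × V_1 = 0.48  =>  V_1 = 9 V
V_th = V_1 - V_2 = 9 - 0 = 9 V
Step 2 — R_th: zero the source — replace V1 by a short circuit (node 2 merges into node 0) — and find the resistance seen between A (node 1) and B (node 0).
Reduce the network between node 1 (A) and node 0 (B) by series/parallel combination:
  Rp1 = R1 ‖ R2 (parallel, both between nodes 0 and 1) = 1/(1/50 + 1/30) = 18.75 Ω
R_th = 18.75 Ω
I_n = V_th/R_th = 9/18.75 = 0.48 A, and R_n = R_th = 18.75 Ω

Final answer: I_n = 0.48 A, R_n = 18.75 Ω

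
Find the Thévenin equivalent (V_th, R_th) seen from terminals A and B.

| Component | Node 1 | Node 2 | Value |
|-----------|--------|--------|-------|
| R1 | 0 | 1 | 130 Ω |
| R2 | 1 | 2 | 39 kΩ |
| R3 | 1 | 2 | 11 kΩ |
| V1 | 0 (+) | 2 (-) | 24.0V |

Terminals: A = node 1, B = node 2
Step 1 — V_th is the open-circuit voltage V_A - V_B (nothing connected across the terminals).
Nodal analysis, taking node 2 as the 0 V reference.
Source V1 fixes V_0 = 24 V.
KCL at each unknown node (sum of currents leaving = 0; resistances in Ω):
  Node 1: (V_1 - 24)/130 + (V_1 - 0)/39000 + (V_1 - 0)/11000 = 0
Collecting terms: 0.007809 × V_1 = 0.1846  =>  V_1 = 23.64 V
V_th = V_1 - V_2 = 23.64 - 0 = 23.64 V
Step 2 — R_th: zero the source — replace V1 by a short circuit (node 2 merges into node 0) — and find the resistance seen between A (node 1) and B (node 0).
Reduce the network between node 1 (A) and node 0 (B) by series/parallel combination:
  Rp1 = R1 ‖ R2 ‖ R3 (parallel, all between nodes 0 and 1) = 1/(1/130 + 1/39000 + 1/11000) = 128.1 Ω
R_th = 128.1 Ω

Final answer: V_th = 23.64 V, R_th = 128.1 Ω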